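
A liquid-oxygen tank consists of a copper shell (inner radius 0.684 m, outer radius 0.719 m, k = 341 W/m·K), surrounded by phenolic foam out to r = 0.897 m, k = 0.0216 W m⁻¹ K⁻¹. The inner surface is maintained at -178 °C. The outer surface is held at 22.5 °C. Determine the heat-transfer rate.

Q = 197 W

Resistance network (inner→outer):
  R_copper = (1/0.684 − 1/0.719)/(4πk) = 0.07117/(4π·341) = 1.661×10^-5 K/W
  R_phenolic foam = (1/0.719 − 1/0.897)/(4πk) = 0.2760/(4π·0.0216) = 1.017 K/W
ΣR = 1.661×10^-5 + 1.017 = 1.017 K/W
Q = ΔT/ΣR = (-178 °C − 22.5 °C)/1.017 = -197 W
(Negative Q ⇒ heat flows inward; heat gain = 197 W.)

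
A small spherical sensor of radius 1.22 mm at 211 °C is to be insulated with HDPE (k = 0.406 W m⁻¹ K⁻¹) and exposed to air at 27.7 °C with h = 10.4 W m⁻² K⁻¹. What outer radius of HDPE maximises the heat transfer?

For a sphere, r_cr = 2k_ins/h = 2·0.406/10.4 = 0.0781 m = 7.81 cm

r_cr = 7.81 cm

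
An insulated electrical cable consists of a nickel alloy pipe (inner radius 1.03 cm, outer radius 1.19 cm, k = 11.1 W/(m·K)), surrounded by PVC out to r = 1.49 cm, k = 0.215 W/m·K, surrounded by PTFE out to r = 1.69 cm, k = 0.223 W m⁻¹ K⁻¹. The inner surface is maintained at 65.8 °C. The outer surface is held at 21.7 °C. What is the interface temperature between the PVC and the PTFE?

Treat each layer as a resistance in series:
  R'_nickel alloy = ln(0.0119/0.0103)/(2πk) = 0.1444/(2π·11.1) = 0.002070 m·K/W
  R'_PVC = ln(0.0149/0.0119)/(2πk) = 0.2248/(2π·0.215) = 0.1664 m·K/W
  R'_PTFE = ln(0.0169/0.0149)/(2πk) = 0.1260/(2π·0.223) = 0.08989 m·K/W
ΣR = 0.002070 + 0.1664 + 0.08989 = 0.2584 m·K/W
Q' = ΔT/ΣR = (65.8 °C − 21.7 °C)/0.2584 = 170.7 W/m
From the inner boundary to the PVC/PTFE interface, ΣR_partial = 0.1685 m·K/W.
T_interface = T_in − Q'·ΣR_partial = 65.8 °C − (170.7)(0.1685) = 37.0 °C

T = 37.0 °C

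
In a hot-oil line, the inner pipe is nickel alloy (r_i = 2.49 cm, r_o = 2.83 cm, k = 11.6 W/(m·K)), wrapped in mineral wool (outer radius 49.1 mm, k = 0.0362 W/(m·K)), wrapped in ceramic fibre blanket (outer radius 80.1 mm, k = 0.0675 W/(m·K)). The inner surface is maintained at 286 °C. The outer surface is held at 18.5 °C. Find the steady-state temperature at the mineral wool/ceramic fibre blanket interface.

Series thermal resistances, inner to outer:
  R'_nickel alloy = ln(0.0283/0.0249)/(2πk) = 0.1280/(2π·11.6) = 0.001756 m·K/W
  R'_mineral wool = ln(0.0491/0.0283)/(2πk) = 0.5510/(2π·0.0362) = 2.422 m·K/W
  R'_ceramic fibre blanket = ln(0.0801/0.0491)/(2πk) = 0.4894/(2π·0.0675) = 1.154 m·K/W
ΣR = 0.001756 + 2.422 + 1.154 = 3.578 m·K/W
Q' = ΔT/ΣR = (286 °C − 18.5 °C)/3.578 = 74.76 W/m
From the inner boundary to the mineral wool/ceramic fibre blanket interface, ΣR_partial = 2.424 m·K/W.
T_interface = T_in − Q'·ΣR_partial = 286 °C − (74.76)(2.424) = 105 °C

T = 105 °C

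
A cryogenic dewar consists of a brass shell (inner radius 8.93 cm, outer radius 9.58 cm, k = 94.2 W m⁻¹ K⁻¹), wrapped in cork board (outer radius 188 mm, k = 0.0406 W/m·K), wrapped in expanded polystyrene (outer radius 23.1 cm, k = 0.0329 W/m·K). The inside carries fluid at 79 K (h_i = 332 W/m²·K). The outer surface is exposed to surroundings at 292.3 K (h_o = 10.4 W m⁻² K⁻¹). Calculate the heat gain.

Q = 16.9 W

Series thermal resistances, inner to outer:
  R_conv,in = 1/(4πr²h) = 1/(4π·0.0893²·332) = 0.03006 K/W
  R_brass = (1/0.0893 − 1/0.0958)/(4πk) = 0.7598/(4π·94.2) = 6.419×10^-4 K/W
  R_cork board = (1/0.0958 − 1/0.188)/(4πk) = 5.119/(4π·0.0406) = 10.03 K/W
  R_expanded polystyrene = (1/0.188 − 1/0.231)/(4πk) = 0.9901/(4π·0.0329) = 2.395 K/W
  R_conv,out = 1/(4πr²h) = 1/(4π·0.231²·10.4) = 0.1434 K/W
ΣR = 0.03006 + 6.419×10^-4 + 10.03 + 2.395 + 0.1434 = 12.60 K/W
Q = ΔT/ΣR = (79 K − 292.3 K)/12.60 = -16.9 W
(Negative Q ⇒ heat flows inward; heat gain = 16.9 W.)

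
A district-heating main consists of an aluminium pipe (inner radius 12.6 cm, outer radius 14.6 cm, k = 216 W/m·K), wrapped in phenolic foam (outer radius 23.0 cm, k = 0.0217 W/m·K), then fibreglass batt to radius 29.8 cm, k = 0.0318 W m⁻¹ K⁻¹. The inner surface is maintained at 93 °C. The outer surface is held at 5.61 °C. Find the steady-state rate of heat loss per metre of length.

Series thermal resistances, inner to outer:
  R'_aluminium = ln(0.146/0.126)/(2πk) = 0.1473/(2π·216) = 1.086×10^-4 m·K/W
  R'_phenolic foam = ln(0.230/0.146)/(2πk) = 0.4545/(2π·0.0217) = 3.333 m·K/W
  R'_fibreglass batt = ln(0.298/0.230)/(2πk) = 0.2590/(2π·0.0318) = 1.296 m·K/W
ΣR = 1.086×10^-4 + 3.333 + 1.296 = 4.629 m·K/W
Q' = ΔT/ΣR = (93 °C − 5.61 °C)/4.629 = 18.9 W/m

Q' = 18.9 W/m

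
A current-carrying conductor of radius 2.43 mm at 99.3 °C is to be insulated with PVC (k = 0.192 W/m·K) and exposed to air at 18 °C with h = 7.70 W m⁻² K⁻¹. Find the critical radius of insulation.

r_cr = 2.49 cm

For a cylinder, r_cr = k_ins/h = 0.192/7.70 = 0.0249 m = 2.49 cm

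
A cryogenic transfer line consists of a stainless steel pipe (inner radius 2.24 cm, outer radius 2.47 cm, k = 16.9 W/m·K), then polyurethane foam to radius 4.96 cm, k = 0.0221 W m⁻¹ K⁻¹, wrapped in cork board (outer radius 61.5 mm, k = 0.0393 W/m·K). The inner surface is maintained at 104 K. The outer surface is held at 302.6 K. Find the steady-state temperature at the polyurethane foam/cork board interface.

T = 273.2 K

Resistance network (inner→outer):
  R'_stainless steel = ln(0.0247/0.0224)/(2πk) = 0.09774/(2π·16.9) = 9.205×10^-4 m·K/W
  R'_polyurethane foam = ln(0.0496/0.0247)/(2πk) = 0.6972/(2π·0.0221) = 5.021 m·K/W
  R'_cork board = ln(0.0615/0.0496)/(2πk) = 0.2150/(2π·0.0393) = 0.8709 m·K/W
ΣR = 9.205×10^-4 + 5.021 + 0.8709 = 5.893 m·K/W
Q' = ΔT/ΣR = (104 K − 302.6 K)/5.893 = -33.70 W/m
From the inner boundary to the polyurethane foam/cork board interface, ΣR_partial = 5.022 m·K/W.
T_interface = T_in − Q'·ΣR_partial = 104 K − (-33.70)(5.022) = 273.2 K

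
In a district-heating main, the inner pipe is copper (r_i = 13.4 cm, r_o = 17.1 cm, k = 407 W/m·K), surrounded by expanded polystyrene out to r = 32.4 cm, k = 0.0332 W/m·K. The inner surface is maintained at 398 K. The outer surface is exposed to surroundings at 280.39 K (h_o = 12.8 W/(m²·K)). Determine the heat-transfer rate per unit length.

Resistance network (inner→outer):
  R'_copper = ln(0.171/0.134)/(2πk) = 0.2438/(2π·407) = 9.535×10^-5 m·K/W
  R'_expanded polystyrene = ln(0.324/0.171)/(2πk) = 0.6391/(2π·0.0332) = 3.064 m·K/W
  R'_conv,out = 1/(2πr h) = 1/(2π·0.324·12.8) = 0.03838 m·K/W
ΣR = 9.535×10^-5 + 3.064 + 0.03838 = 3.102 m·K/W
Q' = ΔT/ΣR = (398 K − 280.39 K)/3.102 = 37.9 W/m

Q' = 37.9 W/m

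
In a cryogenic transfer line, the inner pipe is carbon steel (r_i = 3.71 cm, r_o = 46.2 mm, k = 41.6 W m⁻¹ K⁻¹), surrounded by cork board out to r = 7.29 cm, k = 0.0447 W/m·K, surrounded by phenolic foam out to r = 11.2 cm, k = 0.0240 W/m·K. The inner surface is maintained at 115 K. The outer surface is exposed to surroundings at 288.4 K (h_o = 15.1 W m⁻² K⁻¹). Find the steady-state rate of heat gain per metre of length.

Treat each layer as a resistance in series:
  R'_carbon steel = ln(0.0462/0.0371)/(2πk) = 0.2194/(2π·41.6) = 8.392×10^-4 m·K/W
  R'_cork board = ln(0.0729/0.0462)/(2πk) = 0.4561/(2π·0.0447) = 1.624 m·K/W
  R'_phenolic foam = ln(0.112/0.0729)/(2πk) = 0.4294/(2π·0.0240) = 2.848 m·K/W
  R'_conv,out = 1/(2πr h) = 1/(2π·0.112·15.1) = 0.09411 m·K/W
ΣR = 8.392×10^-4 + 1.624 + 2.848 + 0.09411 = 4.567 m·K/W
Q' = ΔT/ΣR = (115 K − 288.4 K)/4.567 = -38.0 W/m
(Negative Q' ⇒ heat flows inward; heat gain = 38.0 W/m.)

Q' = 38.0 W/m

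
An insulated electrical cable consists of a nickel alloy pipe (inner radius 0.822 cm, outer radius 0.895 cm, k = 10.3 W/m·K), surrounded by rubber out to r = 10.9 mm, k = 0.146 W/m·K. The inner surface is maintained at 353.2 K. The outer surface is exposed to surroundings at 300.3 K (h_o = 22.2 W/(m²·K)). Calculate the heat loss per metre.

Treat each layer as a resistance in series:
  R'_nickel alloy = ln(0.00895/0.00822)/(2πk) = 0.08508/(2π·10.3) = 0.001315 m·K/W
  R'_rubber = ln(0.0109/0.00895)/(2πk) = 0.1971/(2π·0.146) = 0.2149 m·K/W
  R'_conv,out = 1/(2πr h) = 1/(2π·0.0109·22.2) = 0.6577 m·K/W
ΣR = 0.001315 + 0.2149 + 0.6577 = 0.8739 m·K/W
Q' = ΔT/ΣR = (353.2 K − 300.3 K)/0.8739 = 60.5 W/m

Q' = 60.5 W/m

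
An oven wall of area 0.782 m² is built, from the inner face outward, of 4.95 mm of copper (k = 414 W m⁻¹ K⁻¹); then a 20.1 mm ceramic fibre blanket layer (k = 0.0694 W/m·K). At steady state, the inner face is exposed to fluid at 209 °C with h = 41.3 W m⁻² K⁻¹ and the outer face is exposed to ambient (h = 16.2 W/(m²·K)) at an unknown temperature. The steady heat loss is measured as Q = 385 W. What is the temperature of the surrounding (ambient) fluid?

Sum the resistances:
  R_conv,in = 1/(hA) = 1/(41.3·0.782) = 0.03096 K/W
  R_copper = L/(kA) = 0.00495/(414·0.782) = 1.529×10^-5 K/W
  R_ceramic fibre blanket = L/(kA) = 0.0201/(0.0694·0.782) = 0.3704 K/W
  R_conv,out = 1/(hA) = 1/(16.2·0.782) = 0.07894 K/W
ΣR = 0.4803 K/W
ΔT = Q·ΣR = 385 × 0.4803 = 184.9 K
Heat flows outward, so T_out = T_in − ΔT = 209 − 184.9 = 24.1 °C

T_out = 24.1 °C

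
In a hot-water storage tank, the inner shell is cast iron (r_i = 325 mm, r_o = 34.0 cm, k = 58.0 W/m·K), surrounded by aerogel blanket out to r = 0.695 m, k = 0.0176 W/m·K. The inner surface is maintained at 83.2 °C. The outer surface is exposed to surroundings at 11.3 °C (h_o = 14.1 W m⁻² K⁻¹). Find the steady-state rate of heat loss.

Treat each layer as a resistance in series:
  R_cast iron = (1/0.325 − 1/0.340)/(4πk) = 0.1357/(4π·58.0) = 1.862×10^-4 K/W
  R_aerogel blanket = (1/0.340 − 1/0.695)/(4πk) = 1.502/(4π·0.0176) = 6.793 K/W
  R_conv,out = 1/(4πr²h) = 1/(4π·0.695²·14.1) = 0.01168 K/W
ΣR = 1.862×10^-4 + 6.793 + 0.01168 = 6.805 K/W
Q = ΔT/ΣR = (83.2 °C − 11.3 °C)/6.805 = 10.6 W

Q = 10.6 W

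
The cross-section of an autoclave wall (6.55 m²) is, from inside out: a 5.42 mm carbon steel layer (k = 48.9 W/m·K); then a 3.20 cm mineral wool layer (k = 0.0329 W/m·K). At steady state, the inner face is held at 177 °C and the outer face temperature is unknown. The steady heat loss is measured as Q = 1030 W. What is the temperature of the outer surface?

T_out = 24.0 °C

Series resistances:
  R_carbon steel = L/(kA) = 0.00542/(48.9·6.55) = 1.692×10^-5 K/W
  R_mineral wool = L/(kA) = 0.0320/(0.0329·6.55) = 0.1485 K/W
ΣR = 0.1485 K/W
ΔT = Q·ΣR = 1030 × 0.1485 = 153.0 K
Heat flows outward, so T_out = T_in − ΔT = 177 − 153.0 = 24.0 °C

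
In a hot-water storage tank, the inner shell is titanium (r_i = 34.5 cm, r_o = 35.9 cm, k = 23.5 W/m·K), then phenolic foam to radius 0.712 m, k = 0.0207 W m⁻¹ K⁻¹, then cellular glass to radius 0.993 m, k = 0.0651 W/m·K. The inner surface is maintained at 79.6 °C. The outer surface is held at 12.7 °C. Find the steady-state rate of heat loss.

Q = 11.5 W

Resistance network (inner→outer):
  R_titanium = (1/0.345 − 1/0.359)/(4πk) = 0.1130/(4π·23.5) = 3.828×10^-4 K/W
  R_phenolic foam = (1/0.359 − 1/0.712)/(4πk) = 1.381/(4π·0.0207) = 5.309 K/W
  R_cellular glass = (1/0.712 − 1/0.993)/(4πk) = 0.3974/(4π·0.0651) = 0.4858 K/W
ΣR = 3.828×10^-4 + 5.309 + 0.4858 = 5.795 K/W
Q = ΔT/ΣR = (79.6 °C − 12.7 °C)/5.795 = 11.5 W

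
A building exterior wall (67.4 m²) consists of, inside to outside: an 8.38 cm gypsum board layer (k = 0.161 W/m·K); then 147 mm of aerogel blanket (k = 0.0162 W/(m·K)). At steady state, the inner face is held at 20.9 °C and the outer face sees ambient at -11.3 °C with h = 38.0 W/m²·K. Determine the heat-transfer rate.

Series thermal resistances, inner to outer:
  R_gypsum board = L/(kA) = 0.0838/(0.161·67.4) = 0.007723 K/W
  R_aerogel blanket = L/(kA) = 0.147/(0.0162·67.4) = 0.1346 K/W
  R_conv,out = 1/(hA) = 1/(38.0·67.4) = 3.904×10^-4 K/W
ΣR = 0.007723 + 0.1346 + 3.904×10^-4 = 0.1427 K/W
Q = ΔT/ΣR = (20.9 °C − -11.3 °C)/0.1427 = 226 W

Q = 226 W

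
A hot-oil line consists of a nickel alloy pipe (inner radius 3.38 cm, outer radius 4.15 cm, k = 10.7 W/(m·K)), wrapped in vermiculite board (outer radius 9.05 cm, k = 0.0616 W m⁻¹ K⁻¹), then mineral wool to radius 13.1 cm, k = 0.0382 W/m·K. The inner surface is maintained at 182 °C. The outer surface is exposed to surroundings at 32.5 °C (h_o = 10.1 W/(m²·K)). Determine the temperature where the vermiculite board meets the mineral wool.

Resistance network (inner→outer):
  R'_nickel alloy = ln(0.0415/0.0338)/(2πk) = 0.2052/(2π·10.7) = 0.003053 m·K/W
  R'_vermiculite board = ln(0.0905/0.0415)/(2πk) = 0.7797/(2π·0.0616) = 2.014 m·K/W
  R'_mineral wool = ln(0.131/0.0905)/(2πk) = 0.3698/(2π·0.0382) = 1.541 m·K/W
  R'_conv,out = 1/(2πr h) = 1/(2π·0.131·10.1) = 0.1203 m·K/W
ΣR = 0.003053 + 2.014 + 1.541 + 0.1203 = 3.678 m·K/W
Q' = ΔT/ΣR = (182 °C − 32.5 °C)/3.678 = 40.65 W/m
From the inner boundary to the vermiculite board/mineral wool interface, ΣR_partial = 2.017 m·K/W.
T_interface = T_in − Q'·ΣR_partial = 182 °C − (40.65)(2.017) = 100 °C

T = 100 °C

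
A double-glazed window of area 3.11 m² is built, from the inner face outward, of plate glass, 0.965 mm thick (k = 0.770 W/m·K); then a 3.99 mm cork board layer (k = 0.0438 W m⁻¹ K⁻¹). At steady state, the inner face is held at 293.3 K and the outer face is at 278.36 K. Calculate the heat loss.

Q = 503 W

Resistance network (inner→outer):
  R_plate glass = L/(kA) = 9.65×10^-4/(0.770·3.11) = 4.030×10^-4 K/W
  R_cork board = L/(kA) = 0.00399/(0.0438·3.11) = 0.02929 K/W
ΣR = 4.030×10^-4 + 0.02929 = 0.02969 K/W
Q = ΔT/ΣR = (293.3 K − 278.36 K)/0.02969 = 503 W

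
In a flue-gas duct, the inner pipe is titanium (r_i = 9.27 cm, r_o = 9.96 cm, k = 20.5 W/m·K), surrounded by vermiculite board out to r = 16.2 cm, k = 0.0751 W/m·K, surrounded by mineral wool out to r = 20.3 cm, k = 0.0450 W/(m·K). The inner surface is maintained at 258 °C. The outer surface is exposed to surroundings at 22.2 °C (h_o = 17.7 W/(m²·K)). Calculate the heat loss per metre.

Q' = 126 W/m

Treat each layer as a resistance in series:
  R'_titanium = ln(0.0996/0.0927)/(2πk) = 0.07179/(2π·20.5) = 5.574×10^-4 m·K/W
  R'_vermiculite board = ln(0.162/0.0996)/(2πk) = 0.4864/(2π·0.0751) = 1.031 m·K/W
  R'_mineral wool = ln(0.203/0.162)/(2πk) = 0.2256/(2π·0.0450) = 0.7979 m·K/W
  R'_conv,out = 1/(2πr h) = 1/(2π·0.203·17.7) = 0.04429 m·K/W
ΣR = 5.574×10^-4 + 1.031 + 0.7979 + 0.04429 = 1.874 m·K/W
Q' = ΔT/ΣR = (258 °C − 22.2 °C)/1.874 = 126 W/m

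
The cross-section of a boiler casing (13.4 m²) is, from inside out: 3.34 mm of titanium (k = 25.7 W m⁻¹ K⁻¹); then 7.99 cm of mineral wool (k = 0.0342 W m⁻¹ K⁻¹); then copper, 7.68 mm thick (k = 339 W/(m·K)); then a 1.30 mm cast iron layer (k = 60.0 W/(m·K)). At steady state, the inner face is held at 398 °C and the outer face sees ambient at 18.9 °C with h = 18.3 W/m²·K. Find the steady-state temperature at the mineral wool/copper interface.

Resistance network (inner→outer):
  R_titanium = L/(kA) = 0.00334/(25.7·13.4) = 9.699×10^-6 K/W
  R_mineral wool = L/(kA) = 0.0799/(0.0342·13.4) = 0.1743 K/W
  R_copper = L/(kA) = 0.00768/(339·13.4) = 1.691×10^-6 K/W
  R_cast iron = L/(kA) = 0.00130/(60.0·13.4) = 1.617×10^-6 K/W
  R_conv,out = 1/(hA) = 1/(18.3·13.4) = 0.004078 K/W
ΣR = 9.699×10^-6 + 0.1743 + 1.691×10^-6 + 1.617×10^-6 + 0.004078 = 0.1784 K/W
Q = ΔT/ΣR = (398 °C − 18.9 °C)/0.1784 = 2125 W
From the inner boundary to the mineral wool/copper interface, ΣR_partial = 0.1743 K/W.
T_interface = T_in − Q·ΣR_partial = 398 °C − (2125)(0.1743) = 27.6 °C

T = 27.6 °C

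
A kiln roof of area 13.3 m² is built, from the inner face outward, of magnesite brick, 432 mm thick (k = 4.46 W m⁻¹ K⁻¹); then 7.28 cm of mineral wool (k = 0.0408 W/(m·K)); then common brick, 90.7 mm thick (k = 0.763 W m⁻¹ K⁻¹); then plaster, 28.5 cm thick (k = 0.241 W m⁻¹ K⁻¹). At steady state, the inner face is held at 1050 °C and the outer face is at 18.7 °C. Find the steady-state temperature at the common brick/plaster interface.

Resistance network (inner→outer):
  R_magnesite brick = L/(kA) = 0.432/(4.46·13.3) = 0.007283 K/W
  R_mineral wool = L/(kA) = 0.0728/(0.0408·13.3) = 0.1342 K/W
  R_common brick = L/(kA) = 0.0907/(0.763·13.3) = 0.008938 K/W
  R_plaster = L/(kA) = 0.285/(0.241·13.3) = 0.08892 K/W
ΣR = 0.007283 + 0.1342 + 0.008938 + 0.08892 = 0.2393 K/W
Q = ΔT/ΣR = (1050 °C − 18.7 °C)/0.2393 = 4310 W
From the inner boundary to the common brick/plaster interface, ΣR_partial = 0.1504 K/W.
T_interface = T_in − Q·ΣR_partial = 1050 °C − (4310)(0.1504) = 402 °C

T = 402 °C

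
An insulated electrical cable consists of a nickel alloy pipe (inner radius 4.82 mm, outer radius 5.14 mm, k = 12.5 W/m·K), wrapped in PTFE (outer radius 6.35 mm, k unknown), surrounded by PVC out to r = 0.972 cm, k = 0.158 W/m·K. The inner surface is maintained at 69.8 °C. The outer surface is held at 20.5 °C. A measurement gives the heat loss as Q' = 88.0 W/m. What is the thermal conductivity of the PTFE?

k = 0.258 W/m·K

ΣR = ΔT/Q' = |69.8 − 20.5|/88.0 = 0.5602 m·K/W
Known resistances:
  R'_nickel alloy = ln(0.00514/0.00482)/(2πk) = 0.06428/(2π·12.5) = 8.184×10^-4 m·K/W
  R'_PVC = ln(0.00972/0.00635)/(2πk) = 0.4257/(2π·0.158) = 0.4288 m·K/W
R_PTFE = ΣR − ΣR_known = 0.5602 − 0.4296 = 0.1306 m·K/W
ln(r₂/r₁)/(2πk) = 0.1306 ⇒ k = 0.2114/(2π·0.1306) = 0.258 W/m·K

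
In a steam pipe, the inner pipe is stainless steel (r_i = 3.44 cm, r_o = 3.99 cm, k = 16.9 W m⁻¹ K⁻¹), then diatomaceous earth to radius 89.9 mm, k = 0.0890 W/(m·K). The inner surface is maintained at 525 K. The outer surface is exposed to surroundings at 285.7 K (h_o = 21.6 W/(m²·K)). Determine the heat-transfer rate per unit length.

Q' = 156 W/m

Treat each layer as a resistance in series:
  R'_stainless steel = ln(0.0399/0.0344)/(2πk) = 0.1483/(2π·16.9) = 0.001397 m·K/W
  R'_diatomaceous earth = ln(0.0899/0.0399)/(2πk) = 0.8123/(2π·0.0890) = 1.453 m·K/W
  R'_conv,out = 1/(2πr h) = 1/(2π·0.0899·21.6) = 0.08196 m·K/W
ΣR = 0.001397 + 1.453 + 0.08196 = 1.536 m·K/W
Q' = ΔT/ΣR = (525 K − 285.7 K)/1.536 = 156 W/m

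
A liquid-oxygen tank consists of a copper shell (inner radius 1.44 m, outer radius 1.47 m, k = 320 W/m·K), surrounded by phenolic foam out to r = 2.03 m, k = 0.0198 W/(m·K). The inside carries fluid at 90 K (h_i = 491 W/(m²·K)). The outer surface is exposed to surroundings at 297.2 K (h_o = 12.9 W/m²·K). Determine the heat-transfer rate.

Resistance network (inner→outer):
  R_conv,in = 1/(4πr²h) = 1/(4π·1.44²·491) = 7.816×10^-5 K/W
  R_copper = (1/1.44 − 1/1.47)/(4πk) = 0.01417/(4π·320) = 3.524×10^-6 K/W
  R_phenolic foam = (1/1.47 − 1/2.03)/(4πk) = 0.1877/(4π·0.0198) = 0.7542 K/W
  R_conv,out = 1/(4πr²h) = 1/(4π·2.03²·12.9) = 0.001497 K/W
ΣR = 7.816×10^-5 + 3.524×10^-6 + 0.7542 + 0.001497 = 0.7558 K/W
Q = ΔT/ΣR = (90 K − 297.2 K)/0.7558 = -274 W
(Negative Q ⇒ heat flows inward; heat gain = 274 W.)

Q = 274 W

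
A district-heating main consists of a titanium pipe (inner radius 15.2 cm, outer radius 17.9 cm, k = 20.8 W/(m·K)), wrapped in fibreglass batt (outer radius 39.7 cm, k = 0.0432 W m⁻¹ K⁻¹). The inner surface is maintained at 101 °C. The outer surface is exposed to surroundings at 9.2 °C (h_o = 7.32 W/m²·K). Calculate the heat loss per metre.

Treat each layer as a resistance in series:
  R'_titanium = ln(0.179/0.152)/(2πk) = 0.1635/(2π·20.8) = 0.001251 m·K/W
  R'_fibreglass batt = ln(0.397/0.179)/(2πk) = 0.7966/(2π·0.0432) = 2.935 m·K/W
  R'_conv,out = 1/(2πr h) = 1/(2π·0.397·7.32) = 0.05477 m·K/W
ΣR = 0.001251 + 2.935 + 0.05477 = 2.991 m·K/W
Q' = ΔT/ΣR = (101 °C − 9.2 °C)/2.991 = 30.7 W/m

Q' = 30.7 W/m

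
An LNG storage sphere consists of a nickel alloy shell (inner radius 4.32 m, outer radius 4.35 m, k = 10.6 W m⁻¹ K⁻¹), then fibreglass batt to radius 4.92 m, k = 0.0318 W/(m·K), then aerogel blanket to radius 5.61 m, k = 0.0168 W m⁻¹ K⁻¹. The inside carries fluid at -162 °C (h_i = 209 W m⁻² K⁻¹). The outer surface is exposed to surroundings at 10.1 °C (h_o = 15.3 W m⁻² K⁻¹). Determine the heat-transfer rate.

Q = 929 W

Series thermal resistances, inner to outer:
  R_conv,in = 1/(4πr²h) = 1/(4π·4.32²·209) = 2.040×10^-5 K/W
  R_nickel alloy = (1/4.32 − 1/4.35)/(4πk) = 0.001596/(4π·10.6) = 1.198×10^-5 K/W
  R_fibreglass batt = (1/4.35 − 1/4.92)/(4πk) = 0.02663/(4π·0.0318) = 0.06665 K/W
  R_aerogel blanket = (1/4.92 − 1/5.61)/(4πk) = 0.02500/(4π·0.0168) = 0.1184 K/W
  R_conv,out = 1/(4πr²h) = 1/(4π·5.61²·15.3) = 1.653×10^-4 K/W
ΣR = 2.040×10^-5 + 1.198×10^-5 + 0.06665 + 0.1184 + 1.653×10^-4 = 0.1852 K/W
Q = ΔT/ΣR = (-162 °C − 10.1 °C)/0.1852 = -929 W
(Negative Q ⇒ heat flows inward; heat gain = 929 W.)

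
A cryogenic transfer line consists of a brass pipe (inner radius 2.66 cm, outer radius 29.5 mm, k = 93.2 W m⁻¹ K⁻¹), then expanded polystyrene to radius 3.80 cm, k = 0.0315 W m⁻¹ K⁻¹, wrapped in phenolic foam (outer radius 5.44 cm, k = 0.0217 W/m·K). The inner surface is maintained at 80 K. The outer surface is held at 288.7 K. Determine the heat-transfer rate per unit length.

Treat each layer as a resistance in series:
  R'_brass = ln(0.0295/0.0266)/(2πk) = 0.1035/(2π·93.2) = 1.767×10^-4 m·K/W
  R'_expanded polystyrene = ln(0.0380/0.0295)/(2πk) = 0.2532/(2π·0.0315) = 1.279 m·K/W
  R'_phenolic foam = ln(0.0544/0.0380)/(2πk) = 0.3588/(2π·0.0217) = 2.631 m·K/W
ΣR = 1.767×10^-4 + 1.279 + 2.631 = 3.910 m·K/W
Q' = ΔT/ΣR = (80 K − 288.7 K)/3.910 = -53.4 W/m
(Negative Q' ⇒ heat flows inward; heat gain = 53.4 W/m.)

Q' = 53.4 W/m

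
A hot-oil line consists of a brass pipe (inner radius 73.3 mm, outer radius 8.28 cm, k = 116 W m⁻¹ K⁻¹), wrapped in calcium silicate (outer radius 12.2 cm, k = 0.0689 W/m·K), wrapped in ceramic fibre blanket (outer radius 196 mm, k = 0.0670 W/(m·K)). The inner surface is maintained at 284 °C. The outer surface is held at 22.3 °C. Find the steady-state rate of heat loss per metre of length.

Q' = 129 W/m

Treat each layer as a resistance in series:
  R'_brass = ln(0.0828/0.0733)/(2πk) = 0.1219/(2π·116) = 1.672×10^-4 m·K/W
  R'_calcium silicate = ln(0.122/0.0828)/(2πk) = 0.3876/(2π·0.0689) = 0.8953 m·K/W
  R'_ceramic fibre blanket = ln(0.196/0.122)/(2πk) = 0.4741/(2π·0.0670) = 1.126 m·K/W
ΣR = 1.672×10^-4 + 0.8953 + 1.126 = 2.021 m·K/W
Q' = ΔT/ΣR = (284 °C − 22.3 °C)/2.021 = 129 W/m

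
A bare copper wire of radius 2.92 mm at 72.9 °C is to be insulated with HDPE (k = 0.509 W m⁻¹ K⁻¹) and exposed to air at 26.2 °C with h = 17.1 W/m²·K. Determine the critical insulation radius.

For a cylinder, r_cr = k_ins/h = 0.509/17.1 = 0.0298 m = 2.98 cm

r_cr = 2.98 cm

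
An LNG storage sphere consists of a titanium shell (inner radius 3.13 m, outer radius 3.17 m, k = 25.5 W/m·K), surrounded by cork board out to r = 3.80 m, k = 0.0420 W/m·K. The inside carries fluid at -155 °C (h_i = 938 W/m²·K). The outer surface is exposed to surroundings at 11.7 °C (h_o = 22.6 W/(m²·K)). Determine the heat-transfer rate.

Q = 1680 W

Resistance network (inner→outer):
  R_conv,in = 1/(4πr²h) = 1/(4π·3.13²·938) = 8.660×10^-6 K/W
  R_titanium = (1/3.13 − 1/3.17)/(4πk) = 0.004031/(4π·25.5) = 1.258×10^-5 K/W
  R_cork board = (1/3.17 − 1/3.80)/(4πk) = 0.05230/(4π·0.0420) = 0.09909 K/W
  R_conv,out = 1/(4πr²h) = 1/(4π·3.80²·22.6) = 2.438×10^-4 K/W
ΣR = 8.660×10^-6 + 1.258×10^-5 + 0.09909 + 2.438×10^-4 = 0.09936 K/W
Q = ΔT/ΣR = (-155 °C − 11.7 °C)/0.09936 = -1680 W
(Negative Q ⇒ heat flows inward; heat gain = 1680 W.)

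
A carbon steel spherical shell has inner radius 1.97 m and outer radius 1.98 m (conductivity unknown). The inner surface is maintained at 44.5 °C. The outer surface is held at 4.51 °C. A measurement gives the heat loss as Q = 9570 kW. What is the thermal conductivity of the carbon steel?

ΣR = ΔT/Q = |44.5 − 4.51|/9.57×10^6 = 4.179×10^-6 K/W
(1/r₁−1/r₂)/(4πk) = 4.179×10^-6 ⇒ k = 0.002564/(4π·4.179×10^-6) = 48.8 W/m·K

k = 48.8 W/m·K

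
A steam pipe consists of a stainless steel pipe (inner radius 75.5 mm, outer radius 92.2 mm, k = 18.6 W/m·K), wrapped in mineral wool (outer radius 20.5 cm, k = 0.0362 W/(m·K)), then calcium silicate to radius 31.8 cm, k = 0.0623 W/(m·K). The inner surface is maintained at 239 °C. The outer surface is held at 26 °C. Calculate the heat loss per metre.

Treat each layer as a resistance in series:
  R'_stainless steel = ln(0.0922/0.0755)/(2πk) = 0.1998/(2π·18.6) = 0.001710 m·K/W
  R'_mineral wool = ln(0.205/0.0922)/(2πk) = 0.7990/(2π·0.0362) = 3.513 m·K/W
  R'_calcium silicate = ln(0.318/0.205)/(2πk) = 0.4390/(2π·0.0623) = 1.122 m·K/W
ΣR = 0.001710 + 3.513 + 1.122 = 4.637 m·K/W
Q' = ΔT/ΣR = (239 °C − 26 °C)/4.637 = 45.9 W/m

Q' = 45.9 W/m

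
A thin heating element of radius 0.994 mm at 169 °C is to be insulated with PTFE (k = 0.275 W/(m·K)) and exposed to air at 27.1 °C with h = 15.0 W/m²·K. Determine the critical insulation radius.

r_cr = 1.83 cm

For a cylinder, r_cr = k_ins/h = 0.275/15.0 = 0.0183 m = 1.83 cm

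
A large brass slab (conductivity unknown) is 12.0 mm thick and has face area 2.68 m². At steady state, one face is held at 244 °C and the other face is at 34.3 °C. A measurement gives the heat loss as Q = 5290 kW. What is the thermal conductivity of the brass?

k = 113 W/m·K

ΣR = ΔT/Q = |244 − 34.3|/5.29×10^6 = 3.964×10^-5 K/W
L/(kA) = 3.964×10^-5 ⇒ k = 0.0120/(3.964×10^-5·2.68) = 113 W/m·K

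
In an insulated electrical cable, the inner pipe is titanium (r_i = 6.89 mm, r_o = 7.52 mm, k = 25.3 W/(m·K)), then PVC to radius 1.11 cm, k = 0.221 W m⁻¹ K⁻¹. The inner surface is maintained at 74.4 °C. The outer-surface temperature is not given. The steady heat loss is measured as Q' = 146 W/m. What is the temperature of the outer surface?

T_out = 33.4 °C

Series resistances:
  R'_titanium = ln(0.00752/0.00689)/(2πk) = 0.08750/(2π·25.3) = 5.504×10^-4 m·K/W
  R'_PVC = ln(0.0111/0.00752)/(2πk) = 0.3894/(2π·0.221) = 0.2804 m·K/W
ΣR = 0.2810 m·K/W
ΔT = Q'·ΣR = 146 × 0.2810 = 41.03 K
Heat flows outward, so T_out = T_in − ΔT = 74.4 − 41.03 = 33.4 °C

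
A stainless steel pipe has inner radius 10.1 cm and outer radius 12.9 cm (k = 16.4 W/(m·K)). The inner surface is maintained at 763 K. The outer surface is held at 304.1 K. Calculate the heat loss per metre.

Q' = 2πk·ΔT/ln(r₂/r₁) = 2π × 16.4 × 458.9 / ln(0.129/0.101) = 1.93×10^5 W/m

Q' = 193 kW/m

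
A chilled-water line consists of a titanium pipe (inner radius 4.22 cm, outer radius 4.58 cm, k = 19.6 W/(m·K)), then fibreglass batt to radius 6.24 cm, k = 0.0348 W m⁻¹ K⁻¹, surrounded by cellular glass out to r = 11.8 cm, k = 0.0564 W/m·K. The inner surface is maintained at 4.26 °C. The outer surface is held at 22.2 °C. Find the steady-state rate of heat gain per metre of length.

Q' = 5.58 W/m

Treat each layer as a resistance in series:
  R'_titanium = ln(0.0458/0.0422)/(2πk) = 0.08186/(2π·19.6) = 6.647×10^-4 m·K/W
  R'_fibreglass batt = ln(0.0624/0.0458)/(2πk) = 0.3093/(2π·0.0348) = 1.414 m·K/W
  R'_cellular glass = ln(0.118/0.0624)/(2πk) = 0.6371/(2π·0.0564) = 1.798 m·K/W
ΣR = 6.647×10^-4 + 1.414 + 1.798 = 3.213 m·K/W
Q' = ΔT/ΣR = (4.26 °C − 22.2 °C)/3.213 = -5.58 W/m
(Negative Q' ⇒ heat flows inward; heat gain = 5.58 W/m.)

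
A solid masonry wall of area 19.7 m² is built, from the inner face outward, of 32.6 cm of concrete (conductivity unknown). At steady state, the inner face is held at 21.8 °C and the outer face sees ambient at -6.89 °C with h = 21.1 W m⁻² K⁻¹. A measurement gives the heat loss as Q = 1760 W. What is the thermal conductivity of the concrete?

ΣR = ΔT/Q = |21.8 − -6.89|/1760 = 0.01630 K/W
Known resistances:
  R_conv,out = 1/(hA) = 1/(21.1·19.7) = 0.002406 K/W
R_concrete = ΣR − ΣR_known = 0.01630 − 0.002406 = 0.01389 K/W
L/(kA) = 0.01389 ⇒ k = 0.326/(0.01389·19.7) = 1.19 W/m·K

k = 1.19 W/m·K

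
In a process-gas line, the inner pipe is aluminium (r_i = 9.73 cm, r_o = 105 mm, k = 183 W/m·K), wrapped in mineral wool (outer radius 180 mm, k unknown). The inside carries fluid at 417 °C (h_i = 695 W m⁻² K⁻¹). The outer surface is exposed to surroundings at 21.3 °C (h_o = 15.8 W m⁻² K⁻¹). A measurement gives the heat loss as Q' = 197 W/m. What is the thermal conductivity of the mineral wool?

k = 0.0440 W/m·K

ΣR = ΔT/Q' = |417 − 21.3|/197 = 2.009 m·K/W
Known resistances:
  R'_conv,in = 1/(2πr h) = 1/(2π·0.0973·695) = 0.002354 m·K/W
  R'_aluminium = ln(0.105/0.0973)/(2πk) = 0.07616/(2π·183) = 6.624×10^-5 m·K/W
  R'_conv,out = 1/(2πr h) = 1/(2π·0.180·15.8) = 0.05596 m·K/W
R_mineral wool = ΣR − ΣR_known = 2.009 − 0.05838 = 1.951 m·K/W
ln(r₂/r₁)/(2πk) = 1.951 ⇒ k = 0.5390/(2π·1.951) = 0.0440 W/m·K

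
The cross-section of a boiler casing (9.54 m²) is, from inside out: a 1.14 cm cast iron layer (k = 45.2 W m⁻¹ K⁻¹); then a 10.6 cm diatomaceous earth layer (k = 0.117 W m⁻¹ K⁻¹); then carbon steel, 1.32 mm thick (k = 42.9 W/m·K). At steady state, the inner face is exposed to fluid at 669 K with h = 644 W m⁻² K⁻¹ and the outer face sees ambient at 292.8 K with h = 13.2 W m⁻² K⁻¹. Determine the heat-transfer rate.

Treat each layer as a resistance in series:
  R_conv,in = 1/(hA) = 1/(644·9.54) = 1.628×10^-4 K/W
  R_cast iron = L/(kA) = 0.0114/(45.2·9.54) = 2.644×10^-5 K/W
  R_diatomaceous earth = L/(kA) = 0.106/(0.117·9.54) = 0.09497 K/W
  R_carbon steel = L/(kA) = 0.00132/(42.9·9.54) = 3.225×10^-6 K/W
  R_conv,out = 1/(hA) = 1/(13.2·9.54) = 0.007941 K/W
ΣR = 1.628×10^-4 + 2.644×10^-5 + 0.09497 + 3.225×10^-6 + 0.007941 = 0.1031 K/W
Q = ΔT/ΣR = (669 K − 292.8 K)/0.1031 = 3650 W

Q = 3.65 kW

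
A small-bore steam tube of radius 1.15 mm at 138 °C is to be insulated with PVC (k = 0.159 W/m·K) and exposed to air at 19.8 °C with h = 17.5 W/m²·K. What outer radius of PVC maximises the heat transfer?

r_cr = 0.909 cm

For a cylinder, r_cr = k_ins/h = 0.159/17.5 = 0.00909 m = 0.909 cm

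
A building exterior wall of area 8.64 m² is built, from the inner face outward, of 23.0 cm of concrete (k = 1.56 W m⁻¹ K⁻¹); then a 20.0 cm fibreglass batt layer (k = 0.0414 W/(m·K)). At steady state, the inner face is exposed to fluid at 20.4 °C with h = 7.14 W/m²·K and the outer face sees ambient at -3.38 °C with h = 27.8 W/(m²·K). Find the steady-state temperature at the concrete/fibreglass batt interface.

Resistance network (inner→outer):
  R_conv,in = 1/(hA) = 1/(7.14·8.64) = 0.01621 K/W
  R_concrete = L/(kA) = 0.230/(1.56·8.64) = 0.01706 K/W
  R_fibreglass batt = L/(kA) = 0.200/(0.0414·8.64) = 0.5591 K/W
  R_conv,out = 1/(hA) = 1/(27.8·8.64) = 0.004163 K/W
ΣR = 0.01621 + 0.01706 + 0.5591 + 0.004163 = 0.5965 K/W
Q = ΔT/ΣR = (20.4 °C − -3.38 °C)/0.5965 = 39.87 W
From the inner boundary to the concrete/fibreglass batt interface, ΣR_partial = 0.03327 K/W.
T_interface = T_in − Q·ΣR_partial = 20.4 °C − (39.87)(0.03327) = 19.1 °C

T = 19.1 °C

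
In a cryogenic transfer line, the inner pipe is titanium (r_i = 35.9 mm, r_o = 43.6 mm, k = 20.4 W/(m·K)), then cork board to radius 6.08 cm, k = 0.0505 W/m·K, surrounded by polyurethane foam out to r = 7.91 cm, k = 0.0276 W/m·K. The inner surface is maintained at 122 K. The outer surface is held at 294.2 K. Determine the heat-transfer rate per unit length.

Q' = 67.1 W/m

Resistance network (inner→outer):
  R'_titanium = ln(0.0436/0.0359)/(2πk) = 0.1943/(2π·20.4) = 0.001516 m·K/W
  R'_cork board = ln(0.0608/0.0436)/(2πk) = 0.3325/(2π·0.0505) = 1.048 m·K/W
  R'_polyurethane foam = ln(0.0791/0.0608)/(2πk) = 0.2631/(2π·0.0276) = 1.517 m·K/W
ΣR = 0.001516 + 1.048 + 1.517 = 2.567 m·K/W
Q' = ΔT/ΣR = (122 K − 294.2 K)/2.567 = -67.1 W/m
(Negative Q' ⇒ heat flows inward; heat gain = 67.1 W/m.)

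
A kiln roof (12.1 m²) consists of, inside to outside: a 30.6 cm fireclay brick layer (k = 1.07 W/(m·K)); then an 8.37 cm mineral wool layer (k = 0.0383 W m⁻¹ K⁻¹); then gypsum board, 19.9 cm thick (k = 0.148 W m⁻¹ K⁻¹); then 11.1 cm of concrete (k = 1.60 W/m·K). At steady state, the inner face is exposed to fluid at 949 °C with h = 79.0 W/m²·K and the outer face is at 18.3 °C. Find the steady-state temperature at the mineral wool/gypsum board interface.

Resistance network (inner→outer):
  R_conv,in = 1/(hA) = 1/(79.0·12.1) = 0.001046 K/W
  R_fireclay brick = L/(kA) = 0.306/(1.07·12.1) = 0.02363 K/W
  R_mineral wool = L/(kA) = 0.0837/(0.0383·12.1) = 0.1806 K/W
  R_gypsum board = L/(kA) = 0.199/(0.148·12.1) = 0.1111 K/W
  R_concrete = L/(kA) = 0.111/(1.60·12.1) = 0.005733 K/W
ΣR = 0.001046 + 0.02363 + 0.1806 + 0.1111 + 0.005733 = 0.3221 K/W
Q = ΔT/ΣR = (949 °C − 18.3 °C)/0.3221 = 2889 W
From the inner boundary to the mineral wool/gypsum board interface, ΣR_partial = 0.2053 K/W.
T_interface = T_in − Q·ΣR_partial = 949 °C − (2889)(0.2053) = 356 °C

T = 356 °C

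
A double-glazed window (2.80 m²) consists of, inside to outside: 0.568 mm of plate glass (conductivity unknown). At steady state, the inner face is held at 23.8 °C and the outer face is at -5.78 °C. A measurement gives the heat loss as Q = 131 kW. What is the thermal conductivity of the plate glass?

k = 0.898 W/m·K

ΣR = ΔT/Q = |23.8 − -5.78|/1.31×10^5 = 2.258×10^-4 K/W
L/(kA) = 2.258×10^-4 ⇒ k = 5.68×10^-4/(2.258×10^-4·2.80) = 0.898 W/m·K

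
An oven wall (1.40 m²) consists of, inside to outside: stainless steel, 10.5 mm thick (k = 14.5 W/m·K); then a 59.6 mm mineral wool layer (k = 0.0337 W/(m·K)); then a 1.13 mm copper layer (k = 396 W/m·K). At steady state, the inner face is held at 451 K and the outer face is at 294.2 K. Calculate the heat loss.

Treat each layer as a resistance in series:
  R_stainless steel = L/(kA) = 0.0105/(14.5·1.40) = 5.172×10^-4 K/W
  R_mineral wool = L/(kA) = 0.0596/(0.0337·1.40) = 1.263 K/W
  R_copper = L/(kA) = 0.00113/(396·1.40) = 2.038×10^-6 K/W
ΣR = 5.172×10^-4 + 1.263 + 2.038×10^-6 = 1.264 K/W
Q = ΔT/ΣR = (451 K − 294.2 K)/1.264 = 124 W

Q = 124 W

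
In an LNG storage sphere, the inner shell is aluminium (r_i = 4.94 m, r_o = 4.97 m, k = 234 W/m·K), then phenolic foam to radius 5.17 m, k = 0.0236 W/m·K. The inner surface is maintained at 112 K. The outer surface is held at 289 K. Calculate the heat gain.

Resistance network (inner→outer):
  R_aluminium = (1/4.94 − 1/4.97)/(4πk) = 0.001222/(4π·234) = 4.155×10^-7 K/W
  R_phenolic foam = (1/4.97 − 1/5.17)/(4πk) = 0.007784/(4π·0.0236) = 0.02625 K/W
ΣR = 4.155×10^-7 + 0.02625 = 0.02625 K/W
Q = ΔT/ΣR = (112 K − 289 K)/0.02625 = -6740 W
(Negative Q ⇒ heat flows inward; heat gain = 6740 W.)

Q = 6.74 kW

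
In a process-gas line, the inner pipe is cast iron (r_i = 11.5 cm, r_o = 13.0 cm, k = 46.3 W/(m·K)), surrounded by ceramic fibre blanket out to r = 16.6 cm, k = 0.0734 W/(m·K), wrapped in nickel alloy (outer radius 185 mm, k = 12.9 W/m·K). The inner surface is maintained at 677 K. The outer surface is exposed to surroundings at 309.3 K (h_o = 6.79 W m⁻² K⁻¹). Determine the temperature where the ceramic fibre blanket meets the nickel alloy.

T = 381 K

Resistance network (inner→outer):
  R'_cast iron = ln(0.130/0.115)/(2πk) = 0.1226/(2π·46.3) = 4.214×10^-4 m·K/W
  R'_ceramic fibre blanket = ln(0.166/0.130)/(2πk) = 0.2445/(2π·0.0734) = 0.5301 m·K/W
  R'_nickel alloy = ln(0.185/0.166)/(2πk) = 0.1084/(2π·12.9) = 0.001337 m·K/W
  R'_conv,out = 1/(2πr h) = 1/(2π·0.185·6.79) = 0.1267 m·K/W
ΣR = 4.214×10^-4 + 0.5301 + 0.001337 + 0.1267 = 0.6586 m·K/W
Q' = ΔT/ΣR = (677 K − 309.3 K)/0.6586 = 558.3 W/m
From the inner boundary to the ceramic fibre blanket/nickel alloy interface, ΣR_partial = 0.5305 m·K/W.
T_interface = T_in − Q'·ΣR_partial = 677 K − (558.3)(0.5305) = 381 K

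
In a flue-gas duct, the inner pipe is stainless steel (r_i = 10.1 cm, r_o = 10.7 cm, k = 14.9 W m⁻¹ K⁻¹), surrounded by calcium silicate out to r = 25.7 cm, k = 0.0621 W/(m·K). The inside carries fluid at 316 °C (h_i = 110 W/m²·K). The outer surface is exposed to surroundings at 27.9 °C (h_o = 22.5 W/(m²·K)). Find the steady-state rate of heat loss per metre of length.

Treat each layer as a resistance in series:
  R'_conv,in = 1/(2πr h) = 1/(2π·0.101·110) = 0.01433 m·K/W
  R'_stainless steel = ln(0.107/0.101)/(2πk) = 0.05771/(2π·14.9) = 6.164×10^-4 m·K/W
  R'_calcium silicate = ln(0.257/0.107)/(2πk) = 0.8762/(2π·0.0621) = 2.246 m·K/W
  R'_conv,out = 1/(2πr h) = 1/(2π·0.257·22.5) = 0.02752 m·K/W
ΣR = 0.01433 + 6.164×10^-4 + 2.246 + 0.02752 = 2.288 m·K/W
Q' = ΔT/ΣR = (316 °C − 27.9 °C)/2.288 = 126 W/m

Q' = 126 W/m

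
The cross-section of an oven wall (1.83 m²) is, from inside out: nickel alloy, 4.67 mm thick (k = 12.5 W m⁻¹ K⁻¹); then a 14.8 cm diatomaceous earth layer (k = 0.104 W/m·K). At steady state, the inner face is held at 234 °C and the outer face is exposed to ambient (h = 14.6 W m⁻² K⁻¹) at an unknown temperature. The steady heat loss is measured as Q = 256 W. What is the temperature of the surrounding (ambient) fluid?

Sum the resistances:
  R_nickel alloy = L/(kA) = 0.00467/(12.5·1.83) = 2.042×10^-4 K/W
  R_diatomaceous earth = L/(kA) = 0.148/(0.104·1.83) = 0.7776 K/W
  R_conv,out = 1/(hA) = 1/(14.6·1.83) = 0.03743 K/W
ΣR = 0.8153 K/W
ΔT = Q·ΣR = 256 × 0.8153 = 208.7 K
Heat flows outward, so T_out = T_in − ΔT = 234 − 208.7 = 25.3 °C

T_out = 25.3 °C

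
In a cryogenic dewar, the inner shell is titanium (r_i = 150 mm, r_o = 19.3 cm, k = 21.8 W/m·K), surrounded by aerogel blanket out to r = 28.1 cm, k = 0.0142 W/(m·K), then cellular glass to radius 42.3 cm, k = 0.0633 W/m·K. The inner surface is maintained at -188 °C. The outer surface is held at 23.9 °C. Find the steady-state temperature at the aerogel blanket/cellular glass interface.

Treat each layer as a resistance in series:
  R_titanium = (1/0.150 − 1/0.193)/(4πk) = 1.485/(4π·21.8) = 0.005422 K/W
  R_aerogel blanket = (1/0.193 − 1/0.281)/(4πk) = 1.623/(4π·0.0142) = 9.093 K/W
  R_cellular glass = (1/0.281 − 1/0.423)/(4πk) = 1.195/(4π·0.0633) = 1.502 K/W
ΣR = 0.005422 + 9.093 + 1.502 = 10.60 K/W
Q = ΔT/ΣR = (-188 °C − 23.9 °C)/10.60 = -19.99 W
From the inner boundary to the aerogel blanket/cellular glass interface, ΣR_partial = 9.098 K/W.
T_interface = T_in − Q·ΣR_partial = -188 °C − (-19.99)(9.098) = -6.1 °C

T = -6.1 °C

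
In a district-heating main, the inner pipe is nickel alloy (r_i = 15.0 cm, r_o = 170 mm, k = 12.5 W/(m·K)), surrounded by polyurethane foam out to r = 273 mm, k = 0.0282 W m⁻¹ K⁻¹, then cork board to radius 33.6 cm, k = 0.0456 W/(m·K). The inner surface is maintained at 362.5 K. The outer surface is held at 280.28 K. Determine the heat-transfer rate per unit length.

Treat each layer as a resistance in series:
  R'_nickel alloy = ln(0.170/0.150)/(2πk) = 0.1252/(2π·12.5) = 0.001594 m·K/W
  R'_polyurethane foam = ln(0.273/0.170)/(2πk) = 0.4737/(2π·0.0282) = 2.673 m·K/W
  R'_cork board = ln(0.336/0.273)/(2πk) = 0.2076/(2π·0.0456) = 0.7247 m·K/W
ΣR = 0.001594 + 2.673 + 0.7247 = 3.399 m·K/W
Q' = ΔT/ΣR = (362.5 K − 280.28 K)/3.399 = 24.2 W/m

Q' = 24.2 W/m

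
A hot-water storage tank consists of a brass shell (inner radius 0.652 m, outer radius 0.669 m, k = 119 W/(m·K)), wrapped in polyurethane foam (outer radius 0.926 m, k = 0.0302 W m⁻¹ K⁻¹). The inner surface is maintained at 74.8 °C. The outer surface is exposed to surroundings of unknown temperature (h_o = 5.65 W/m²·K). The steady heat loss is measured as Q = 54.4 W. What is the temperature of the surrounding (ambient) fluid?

Series resistances:
  R_brass = (1/0.652 − 1/0.669)/(4πk) = 0.03897/(4π·119) = 2.606×10^-5 K/W
  R_polyurethane foam = (1/0.669 − 1/0.926)/(4πk) = 0.4149/(4π·0.0302) = 1.093 K/W
  R_conv,out = 1/(4πr²h) = 1/(4π·0.926²·5.65) = 0.01643 K/W
ΣR = 1.110 K/W
ΔT = Q·ΣR = 54.4 × 1.110 = 60.38 K
Heat flows outward, so T_out = T_in − ΔT = 74.8 − 60.38 = 14.4 °C

T_out = 14.4 °C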